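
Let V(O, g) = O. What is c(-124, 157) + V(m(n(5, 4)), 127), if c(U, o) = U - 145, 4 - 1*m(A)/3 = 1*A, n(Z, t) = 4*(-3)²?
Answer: -365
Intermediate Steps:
n(Z, t) = 36 (n(Z, t) = 4*9 = 36)
m(A) = 12 - 3*A
c(U, o) = -145 + U
c(-124, 157) + V(m(n(5, 4)), 127) = (-145 - 124) + (12 - 3*36) = -269 + (12 - 108) = -269 - 96 = -365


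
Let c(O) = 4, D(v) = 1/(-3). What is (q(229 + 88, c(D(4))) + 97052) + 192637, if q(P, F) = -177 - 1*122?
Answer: 289390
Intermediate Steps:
D(v) = -⅓
q(P, F) = -299 (q(P, F) = -177 - 122 = -299)
(q(229 + 88, c(D(4))) + 97052) + 192637 = (-299 + 97052) + 192637 = 96753 + 192637 = 289390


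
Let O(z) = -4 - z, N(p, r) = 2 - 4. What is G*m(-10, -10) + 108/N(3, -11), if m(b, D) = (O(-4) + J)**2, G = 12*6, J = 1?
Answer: 18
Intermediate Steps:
N(p, r) = -2
G = 72
m(b, D) = 1 (m(b, D) = ((-4 - 1*(-4)) + 1)**2 = ((-4 + 4) + 1)**2 = (0 + 1)**2 = 1**2 = 1)
G*m(-10, -10) + 108/N(3, -11) = 72*1 + 108/(-2) = 72 + 108*(-1/2) = 72 - 54 = 18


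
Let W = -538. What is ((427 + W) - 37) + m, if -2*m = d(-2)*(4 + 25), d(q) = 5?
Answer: -441/2 ≈ -220.50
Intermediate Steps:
m = -145/2 (m = -5*(4 + 25)/2 = -5*29/2 = -½*145 = -145/2 ≈ -72.500)
((427 + W) - 37) + m = ((427 - 538) - 37) - 145/2 = (-111 - 37) - 145/2 = -148 - 145/2 = -441/2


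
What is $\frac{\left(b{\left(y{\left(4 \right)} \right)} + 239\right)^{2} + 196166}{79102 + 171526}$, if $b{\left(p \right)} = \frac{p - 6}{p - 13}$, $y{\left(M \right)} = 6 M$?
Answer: $\frac{30742695}{30325988} \approx 1.0137$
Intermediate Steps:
$b{\left(p \right)} = \frac{-6 + p}{-13 + p}$
$\frac{\left(b{\left(y{\left(4 \right)} \right)} + 239\right)^{2} + 196166}{79102 + 171526} = \frac{\left(\frac{-6 + 6 \cdot 4}{-13 + 6 \cdot 4} + 239\right)^{2} + 196166}{79102 + 171526} = \frac{\left(\frac{-6 + 24}{-13 + 24} + 239\right)^{2} + 196166}{250628} = \left(\left(\frac{1}{11} \cdot 18 + 239\right)^{2} + 196166\right) \frac{1}{250628} = \left(\left(\frac{18}{11} + 239\right)^{2} + 196166\right) \frac{1}{250628} = \left(\left(\frac{2647}{11}\right)^{2} + 196166\right) \frac{1}{250628} = \left(\frac{7006609}{121} + 196166\right) \frac{1}{250628} = \frac{30742695}{121} \cdot \frac{1}{250628} = \frac{30742695}{30325988}$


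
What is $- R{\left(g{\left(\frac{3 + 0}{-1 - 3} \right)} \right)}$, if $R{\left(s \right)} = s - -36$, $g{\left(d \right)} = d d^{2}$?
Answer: $- \frac{2277}{64} \approx -35.578$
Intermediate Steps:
$g{\left(d \right)} = d^{3}$
$R{\left(s \right)} = 36 + s$ ($R{\left(s \right)} = s + 36 = 36 + s$)
$- R{\left(g{\left(\frac{3 + 0}{-1 - 3} \right)} \right)} = - (36 + \left(\frac{3 + 0}{-1 - 3}\right)^{3}) = - (36 + \left(\frac{3}{-4}\right)^{3}) = - (36 + \left(3 \left(- \frac{1}{4}\right)\right)^{3}) = - (36 + \left(- \frac{3}{4}\right)^{3}) = - (36 - \frac{27}{64}) = \left(-1\right) \frac{2277}{64} = - \frac{2277}{64}$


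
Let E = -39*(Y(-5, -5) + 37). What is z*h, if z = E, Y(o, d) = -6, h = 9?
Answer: -10881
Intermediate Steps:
E = -1209 (E = -39*(-6 + 37) = -39*31 = -1209)
z = -1209
z*h = -1209*9 = -10881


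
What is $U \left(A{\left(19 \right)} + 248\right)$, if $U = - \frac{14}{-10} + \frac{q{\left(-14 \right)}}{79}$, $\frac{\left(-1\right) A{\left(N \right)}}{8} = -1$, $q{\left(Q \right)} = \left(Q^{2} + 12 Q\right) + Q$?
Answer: $\frac{159488}{395} \approx 403.77$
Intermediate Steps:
$q{\left(Q \right)} = Q^{2} + 13 Q$
$A{\left(N \right)} = 8$ ($A{\left(N \right)} = \left(-8\right) \left(-1\right) = 8$)
$U = \frac{623}{395}$ ($U = - \frac{14}{-10} + \frac{\left(-14\right) \left(13 - 14\right)}{79} = \left(-14\right) \left(- \frac{1}{10}\right) + \left(-14\right) \left(-1\right) \frac{1}{79} = \frac{7}{5} + 14 \cdot \frac{1}{79} = \frac{7}{5} + \frac{14}{79} = \frac{623}{395} \approx 1.5772$)
$U \left(A{\left(19 \right)} + 248\right) = \frac{623 \left(8 + 248\right)}{395} = \frac{623}{395} \cdot 256 = \frac{159488}{395}$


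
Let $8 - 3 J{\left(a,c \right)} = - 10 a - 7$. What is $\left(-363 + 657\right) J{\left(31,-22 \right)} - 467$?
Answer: $31383$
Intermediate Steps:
$J{\left(a,c \right)} = 5 + \frac{10 a}{3}$ ($J{\left(a,c \right)} = \frac{8}{3} - \frac{- 10 a - 7}{3} = \frac{8}{3} - \frac{-7 - 10 a}{3} = \frac{8}{3} + \left(\frac{7}{3} + \frac{10 a}{3}\right) = 5 + \frac{10 a}{3}$)
$\left(-363 + 657\right) J{\left(31,-22 \right)} - 467 = \left(-363 + 657\right) \left(5 + \frac{10}{3} \cdot 31\right) - 467 = 294 \left(5 + \frac{310}{3}\right) - 467 = 294 \cdot \frac{325}{3} - 467 = 31850 - 467 = 31383$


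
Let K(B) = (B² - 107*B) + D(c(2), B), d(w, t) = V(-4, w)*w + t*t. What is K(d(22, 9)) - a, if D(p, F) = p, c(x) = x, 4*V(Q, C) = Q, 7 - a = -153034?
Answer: -155871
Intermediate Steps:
a = 153041 (a = 7 - 1*(-153034) = 7 + 153034 = 153041)
V(Q, C) = Q/4
d(w, t) = t² - w (d(w, t) = ((¼)*(-4))*w + t*t = -w + t² = t² - w)
K(B) = 2 + B² - 107*B (K(B) = (B² - 107*B) + 2 = 2 + B² - 107*B)
K(d(22, 9)) - a = (2 + (9² - 1*22)² - 107*(9² - 1*22)) - 1*153041 = (2 + (81 - 22)² - 107*(81 - 22)) - 153041 = (2 + 59² - 107*59) - 153041 = (2 + 3481 - 6313) - 153041 = -2830 - 153041 = -155871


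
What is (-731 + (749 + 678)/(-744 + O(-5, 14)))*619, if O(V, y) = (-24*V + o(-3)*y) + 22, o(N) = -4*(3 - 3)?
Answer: -273281691/602 ≈ -4.5396e+5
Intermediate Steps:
o(N) = 0 (o(N) = -4*0 = 0)
O(V, y) = 22 - 24*V (O(V, y) = (-24*V + 0*y) + 22 = (-24*V + 0) + 22 = -24*V + 22 = 22 - 24*V)
(-731 + (749 + 678)/(-744 + O(-5, 14)))*619 = (-731 + (749 + 678)/(-744 + (22 - 24*(-5))))*619 = (-731 + 1427/(-744 + (22 + 120)))*619 = (-731 + 1427/(-744 + 142))*619 = (-731 + 1427/(-602))*619 = (-731 + 1427*(-1/602))*619 = (-731 - 1427/602)*619 = -441489/602*619 = -273281691/602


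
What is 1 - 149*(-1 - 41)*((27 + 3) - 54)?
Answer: -150191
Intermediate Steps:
1 - 149*(-1 - 41)*((27 + 3) - 54) = 1 - (-6258)*(30 - 54) = 1 - (-6258)*(-24) = 1 - 149*1008 = 1 - 150192 = -150191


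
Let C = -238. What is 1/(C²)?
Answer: 1/56644 ≈ 1.7654e-5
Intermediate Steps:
1/(C²) = 1/((-238)²) = 1/56644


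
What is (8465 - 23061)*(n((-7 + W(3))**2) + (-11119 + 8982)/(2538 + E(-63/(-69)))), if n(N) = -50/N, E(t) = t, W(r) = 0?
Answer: 77769662804/2861355 ≈ 27179.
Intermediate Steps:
(8465 - 23061)*(n((-7 + W(3))**2) + (-11119 + 8982)/(2538 + E(-63/(-69)))) = (8465 - 23061)*(-50/(-7 + 0)**2 + (-11119 + 8982)/(2538 - 63/(-69))) = -14596*(-50/((-7)**2) - 2137/(2538 - 63*(-1/69))) = -14596*(-50/49 - 2137/(2538 + 21/23)) = -14596*(-50*1/49 - 2137/58395/23) = -14596*(-50/49 - 2137*23/58395) = -14596*(-50/49 - 49151/58395) = -14596*(-5328149/2861355) = 77769662804/2861355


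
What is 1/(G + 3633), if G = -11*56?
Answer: 1/3017 ≈ 0.00033145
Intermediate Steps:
G = -616
1/(G + 3633) = 1/(-616 + 3633) = 1/3017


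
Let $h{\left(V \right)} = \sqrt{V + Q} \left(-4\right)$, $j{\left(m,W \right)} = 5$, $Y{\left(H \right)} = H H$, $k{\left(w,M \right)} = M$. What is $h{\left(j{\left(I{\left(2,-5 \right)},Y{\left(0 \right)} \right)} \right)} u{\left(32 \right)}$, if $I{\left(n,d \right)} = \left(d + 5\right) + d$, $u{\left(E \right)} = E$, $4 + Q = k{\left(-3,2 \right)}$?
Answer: $- 128 \sqrt{3} \approx -221.7$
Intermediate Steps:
$Q = -2$ ($Q = -4 + 2 = -2$)
$Y{\left(H \right)} = H^{2}$
$I{\left(n,d \right)} = 5 + 2 d$ ($I{\left(n,d \right)} = \left(5 + d\right) + d = 5 + 2 d$)
$h{\left(V \right)} = - 4 \sqrt{-2 + V}$ ($h{\left(V \right)} = \sqrt{V - 2} \left(-4\right) = \sqrt{-2 + V} \left(-4\right) = - 4 \sqrt{-2 + V}$)
$h{\left(j{\left(I{\left(2,-5 \right)},Y{\left(0 \right)} \right)} \right)} u{\left(32 \right)} = - 4 \sqrt{-2 + 5} \cdot 32 = - 4 \sqrt{3} \cdot 32 = - 128 \sqrt{3}$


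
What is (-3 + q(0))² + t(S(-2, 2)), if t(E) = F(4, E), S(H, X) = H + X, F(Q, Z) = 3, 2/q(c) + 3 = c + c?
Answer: 148/9 ≈ 16.444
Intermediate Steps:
q(c) = 2/(-3 + 2*c) (q(c) = 2/(-3 + (c + c)) = 2/(-3 + 2*c))
t(E) = 3
(-3 + q(0))² + t(S(-2, 2)) = (-3 + 2/(-3 + 2*0))² + 3 = (-3 + 2/(-3 + 0))² + 3 = (-3 + 2/(-3))² + 3 = (-3 + 2*(-⅓))² + 3 = (-3 - ⅔)² + 3 = (-11/3)² + 3 = 121/9 + 3 = 148/9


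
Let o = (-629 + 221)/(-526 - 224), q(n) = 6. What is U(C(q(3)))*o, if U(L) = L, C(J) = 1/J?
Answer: 34/375 ≈ 0.090667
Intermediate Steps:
o = 68/125 (o = -408/(-750) = -408*(-1/750) = 68/125 ≈ 0.54400)
U(C(q(3)))*o = (68/125)/6 = (⅙)*(68/125) = 34/375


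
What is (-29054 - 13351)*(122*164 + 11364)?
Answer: -1330329660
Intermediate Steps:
(-29054 - 13351)*(122*164 + 11364) = -42405*(20008 + 11364) = -42405*31372 = -1330329660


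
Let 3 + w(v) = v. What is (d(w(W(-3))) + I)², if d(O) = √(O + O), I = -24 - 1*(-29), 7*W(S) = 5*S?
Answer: 103/7 + 60*I*√14/7 ≈ 14.714 + 32.071*I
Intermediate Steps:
W(S) = 5*S/7 (W(S) = (5*S)/7 = 5*S/7)
w(v) = -3 + v
I = 5 (I = -24 + 29 = 5)
d(O) = √2*√O (d(O) = √(2*O) = √2*√O)
(d(w(W(-3))) + I)² = (√2*√(-3 + (5/7)*(-3)) + 5)² = (√2*√(-3 - 15/7) + 5)² = (√2*√(-36/7) + 5)² = (√2*(6*I*√7/7) + 5)² = (6*I*√14/7 + 5)² = (5 + 6*I*√14/7)²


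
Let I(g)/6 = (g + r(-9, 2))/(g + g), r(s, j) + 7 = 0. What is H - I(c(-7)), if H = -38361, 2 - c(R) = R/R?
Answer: -38343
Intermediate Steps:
r(s, j) = -7 (r(s, j) = -7 + 0 = -7)
c(R) = 1 (c(R) = 2 - R/R = 2 - 1*1 = 2 - 1 = 1)
I(g) = 3*(-7 + g)/g (I(g) = 6*((g - 7)/(g + g)) = 6*((-7 + g)/((2*g))) = 6*((-7 + g)*(1/(2*g))) = 6*((-7 + g)/(2*g)) = 3*(-7 + g)/g)
H - I(c(-7)) = -38361 - (3 - 21/1) = -38361 - (3 - 21*1) = -38361 - (3 - 21) = -38361 - 1*(-18) = -38361 + 18 = -38343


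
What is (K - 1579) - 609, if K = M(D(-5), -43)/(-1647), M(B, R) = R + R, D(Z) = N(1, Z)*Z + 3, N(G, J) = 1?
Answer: -3603550/1647 ≈ -2187.9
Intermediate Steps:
D(Z) = 3 + Z (D(Z) = 1*Z + 3 = Z + 3 = 3 + Z)
M(B, R) = 2*R
K = 86/1647 (K = (2*(-43))/(-1647) = -86*(-1/1647) = 86/1647 ≈ 0.052216)
(K - 1579) - 609 = (86/1647 - 1579) - 609 = -2600527/1647 - 609 = -3603550/1647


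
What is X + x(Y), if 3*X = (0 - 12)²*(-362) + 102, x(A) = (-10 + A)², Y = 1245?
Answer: 1507883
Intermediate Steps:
X = -17342 (X = ((0 - 12)²*(-362) + 102)/3 = ((-12)²*(-362) + 102)/3 = (144*(-362) + 102)/3 = (-52128 + 102)/3 = (⅓)*(-52026) = -17342)
X + x(Y) = -17342 + (-10 + 1245)² = -17342 + 1235² = -17342 + 1525225 = 1507883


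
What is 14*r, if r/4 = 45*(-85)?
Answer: -214200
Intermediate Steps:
r = -15300 (r = 4*(45*(-85)) = 4*(-3825) = -15300)
14*r = 14*(-15300) = -214200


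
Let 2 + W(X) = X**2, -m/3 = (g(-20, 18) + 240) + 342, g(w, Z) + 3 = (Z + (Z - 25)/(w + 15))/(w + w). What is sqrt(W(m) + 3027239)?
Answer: sqrt(241574137881)/200 ≈ 2457.5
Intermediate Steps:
g(w, Z) = -3 + (Z + (-25 + Z)/(15 + w))/(2*w) (g(w, Z) = -3 + (Z + (Z - 25)/(w + 15))/(w + w) = -3 + (Z + (-25 + Z)/(15 + w))/((2*w)) = -3 + (Z + (-25 + Z)/(15 + w))*(1/(2*w)) = -3 + (Z + (-25 + Z)/(15 + w))/(2*w))
m = -347109/200 (m = -3*(((1/2)*(-25 - 90*(-20) - 6*(-20)**2 + 16*18 + 18*(-20))/(-20*(15 - 20)) + 240) + 342) = -3*(((1/2)*(-1/20)*(-25 + 1800 - 6*400 + 288 - 360)/(-5) + 240) + 342) = -3*(((1/2)*(-1/20)*(-1/5)*(-25 + 1800 - 2400 + 288 - 360) + 240) + 342) = -3*(((1/2)*(-1/20)*(-1/5)*(-697) + 240) + 342) = -3*((-697/200 + 240) + 342) = -3*(47303/200 + 342) = -3*115703/200 = -347109/200 ≈ -1735.5)
W(X) = -2 + X**2
sqrt(W(m) + 3027239) = sqrt((-2 + (-347109/200)**2) + 3027239) = sqrt((-2 + 120484657881/40000) + 3027239) = sqrt(120484577881/40000 + 3027239) = sqrt(241574137881/40000) = sqrt(241574137881)/200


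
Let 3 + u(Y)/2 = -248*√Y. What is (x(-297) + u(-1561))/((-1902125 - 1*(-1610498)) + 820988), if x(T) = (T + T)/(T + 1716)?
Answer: -276/22762523 - 496*I*√1561/529361 ≈ -1.2125e-5 - 0.03702*I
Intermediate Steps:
u(Y) = -6 - 496*√Y (u(Y) = -6 + 2*(-248*√Y) = -6 - 496*√Y)
x(T) = 2*T/(1716 + T) (x(T) = (2*T)/(1716 + T) = 2*T/(1716 + T))
(x(-297) + u(-1561))/((-1902125 - 1*(-1610498)) + 820988) = (2*(-297)/(1716 - 297) + (-6 - 496*I*√1561))/((-1902125 - 1*(-1610498)) + 820988) = (2*(-297)/1419 + (-6 - 496*I*√1561))/((-1902125 + 1610498) + 820988) = (2*(-297)*(1/1419) + (-6 - 496*I*√1561))/(-291627 + 820988) = (-18/43 + (-6 - 496*I*√1561))/529361 = (-276/43 - 496*I*√1561)*(1/529361) = -276/22762523 - 496*I*√1561/529361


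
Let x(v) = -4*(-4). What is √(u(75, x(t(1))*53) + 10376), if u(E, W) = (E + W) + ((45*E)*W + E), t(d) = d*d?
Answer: √2873374 ≈ 1695.1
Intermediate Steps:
t(d) = d²
x(v) = 16
u(E, W) = W + 2*E + 45*E*W (u(E, W) = (E + W) + (45*E*W + E) = (E + W) + (E + 45*E*W) = W + 2*E + 45*E*W)
√(u(75, x(t(1))*53) + 10376) = √((16*53 + 2*75 + 45*75*(16*53)) + 10376) = √((848 + 150 + 45*75*848) + 10376) = √((848 + 150 + 2862000) + 10376) = √(2862998 + 10376) = √2873374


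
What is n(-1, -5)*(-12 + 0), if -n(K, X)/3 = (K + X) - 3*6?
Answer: -864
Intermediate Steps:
n(K, X) = 54 - 3*K - 3*X (n(K, X) = -3*((K + X) - 3*6) = -3*((K + X) - 18) = -3*(-18 + K + X) = 54 - 3*K - 3*X)
n(-1, -5)*(-12 + 0) = (54 - 3*(-1) - 3*(-5))*(-12 + 0) = (54 + 3 + 15)*(-12) = 72*(-12) = -864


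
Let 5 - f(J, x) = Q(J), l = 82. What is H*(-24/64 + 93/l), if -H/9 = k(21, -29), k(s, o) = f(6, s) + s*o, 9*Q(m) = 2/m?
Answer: 1353647/328 ≈ 4127.0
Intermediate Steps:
Q(m) = 2/(9*m) (Q(m) = (2/m)/9 = 2/(9*m))
f(J, x) = 5 - 2/(9*J)
k(s, o) = 134/27 + o*s (k(s, o) = (5 - 2/9/6) + s*o = (5 - 2/9*⅙) + o*s = (5 - 1/27) + o*s = 134/27 + o*s)
H = 16309/3 (H = -9*(134/27 - 29*21) = -9*(134/27 - 609) = -9*(-16309/27) = 16309/3 ≈ 5436.3)
H*(-24/64 + 93/l) = 16309*(-24/64 + 93/82)/3 = 16309*(-24*1/64 + 93*(1/82))/3 = 16309*(-3/8 + 93/82)/3 = (16309/3)*(249/328) = 1353647/328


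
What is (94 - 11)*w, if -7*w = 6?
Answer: -498/7 ≈ -71.143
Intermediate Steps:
w = -6/7 (w = -1/7*6 = -6/7 ≈ -0.85714)
(94 - 11)*w = (94 - 11)*(-6/7) = 83*(-6/7) = -498/7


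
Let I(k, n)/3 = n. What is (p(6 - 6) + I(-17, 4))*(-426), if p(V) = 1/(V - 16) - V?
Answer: -40683/8 ≈ -5085.4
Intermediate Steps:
I(k, n) = 3*n
p(V) = 1/(-16 + V) - V
(p(6 - 6) + I(-17, 4))*(-426) = ((1 - (6 - 6)² + 16*(6 - 6))/(-16 + (6 - 6)) + 3*4)*(-426) = ((1 - 1*0² + 16*0)/(-16 + 0) + 12)*(-426) = ((1 - 1*0 + 0)/(-16) + 12)*(-426) = (-(1 + 0 + 0)/16 + 12)*(-426) = (-1/16*1 + 12)*(-426) = (-1/16 + 12)*(-426) = (191/16)*(-426) = -40683/8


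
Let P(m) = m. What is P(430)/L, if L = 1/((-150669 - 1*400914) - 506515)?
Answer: -454982140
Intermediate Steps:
L = -1/1058098 (L = 1/((-150669 - 400914) - 506515) = 1/(-551583 - 506515) = 1/(-1058098) = -1/1058098 ≈ -9.4509e-7)
P(430)/L = 430/(-1/1058098) = 430*(-1058098) = -454982140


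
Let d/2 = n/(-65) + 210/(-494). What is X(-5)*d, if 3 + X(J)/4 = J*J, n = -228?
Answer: 670032/1235 ≈ 542.54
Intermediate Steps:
X(J) = -12 + 4*J² (X(J) = -12 + 4*(J*J) = -12 + 4*J²)
d = 7614/1235 (d = 2*(-228/(-65) + 210/(-494)) = 2*(-228*(-1/65) + 210*(-1/494)) = 2*(228/65 - 105/247) = 2*(3807/1235) = 7614/1235 ≈ 6.1652)
X(-5)*d = (-12 + 4*(-5)²)*(7614/1235) = (-12 + 4*25)*(7614/1235) = (-12 + 100)*(7614/1235) = 88*(7614/1235) = 670032/1235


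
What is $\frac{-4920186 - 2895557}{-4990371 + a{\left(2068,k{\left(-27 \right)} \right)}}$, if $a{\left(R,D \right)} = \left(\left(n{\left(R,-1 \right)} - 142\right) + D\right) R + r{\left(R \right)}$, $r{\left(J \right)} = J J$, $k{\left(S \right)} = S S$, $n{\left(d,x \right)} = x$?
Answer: $- \frac{7815743}{498101} \approx -15.691$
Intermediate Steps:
$k{\left(S \right)} = S^{2}$
$r{\left(J \right)} = J^{2}$
$a{\left(R,D \right)} = R^{2} + R \left(-143 + D\right)$ ($a{\left(R,D \right)} = \left(\left(-1 - 142\right) + D\right) R + R^{2} = \left(-143 + D\right) R + R^{2} = R \left(-143 + D\right) + R^{2} = R^{2} + R \left(-143 + D\right)$)
$\frac{-4920186 - 2895557}{-4990371 + a{\left(2068,k{\left(-27 \right)} \right)}} = \frac{-4920186 - 2895557}{-4990371 + 2068 \left(-143 + \left(-27\right)^{2} + 2068\right)} = - \frac{7815743}{-4990371 + 2068 \left(-143 + 729 + 2068\right)} = - \frac{7815743}{-4990371 + 2068 \cdot 2654} = - \frac{7815743}{-4990371 + 5488472} = - \frac{7815743}{498101}$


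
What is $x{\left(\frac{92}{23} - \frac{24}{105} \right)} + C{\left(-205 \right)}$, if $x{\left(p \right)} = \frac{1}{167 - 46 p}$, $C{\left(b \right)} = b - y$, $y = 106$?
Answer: $- \frac{70632}{227} \approx -311.15$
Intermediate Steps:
$C{\left(b \right)} = -106 + b$ ($C{\left(b \right)} = b - 106 = -106 + b$)
$x{\left(\frac{92}{23} - \frac{24}{105} \right)} + C{\left(-205 \right)} = - \frac{1}{-167 + 46 \left(\frac{92}{23} - \frac{24}{105}\right)} - 311 = - \frac{1}{-167 + 46 \left(92 \cdot \frac{1}{23} - \frac{8}{35}\right)} - 311 = - \frac{1}{-167 + 46 \left(4 - \frac{8}{35}\right)} - 311 = - \frac{1}{-167 + 46 \cdot \frac{132}{35}} - 311 = - \frac{1}{-167 + \frac{6072}{35}} - 311 = - \frac{1}{\frac{227}{35}} - 311 = \left(-1\right) \frac{35}{227} - 311 = - \frac{35}{227} - 311 = - \frac{70632}{227}$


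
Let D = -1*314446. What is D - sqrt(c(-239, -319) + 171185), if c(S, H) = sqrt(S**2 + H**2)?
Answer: -314446 - sqrt(171185 + sqrt(158882)) ≈ -3.1486e+5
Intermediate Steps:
D = -314446
c(S, H) = sqrt(H**2 + S**2)
D - sqrt(c(-239, -319) + 171185) = -314446 - sqrt(sqrt((-319)**2 + (-239)**2) + 171185) = -314446 - sqrt(sqrt(101761 + 57121) + 171185) = -314446 - sqrt(sqrt(158882) + 171185) = -314446 - sqrt(171185 + sqrt(158882))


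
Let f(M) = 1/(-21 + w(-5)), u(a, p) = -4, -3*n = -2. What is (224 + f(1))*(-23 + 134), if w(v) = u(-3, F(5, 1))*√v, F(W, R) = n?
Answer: 12951813/521 + 444*I*√5/521 ≈ 24860.0 + 1.9056*I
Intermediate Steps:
n = ⅔ (n = -⅓*(-2) = ⅔ ≈ 0.66667)
F(W, R) = ⅔
w(v) = -4*√v
f(M) = 1/(-21 - 4*I*√5)
(224 + f(1))*(-23 + 134) = (224 + I/(-21*I + 4*√5))*(-23 + 134) = (224 + I/(-21*I + 4*√5))*111 = 24864 + 111*I/(-21*I + 4*√5)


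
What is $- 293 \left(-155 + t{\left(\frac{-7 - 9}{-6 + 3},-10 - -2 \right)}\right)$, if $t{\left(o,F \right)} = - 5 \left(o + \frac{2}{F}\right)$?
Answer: $\frac{634345}{12} \approx 52862.0$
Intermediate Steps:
$t{\left(o,F \right)} = - \frac{10}{F} - 5 o$
$- 293 \left(-155 + t{\left(\frac{-7 - 9}{-6 + 3},-10 - -2 \right)}\right) = - 293 \left(-155 - \left(\frac{10}{-10 - -2} + \frac{5 \left(-7 - 9\right)}{-6 + 3}\right)\right) = - 293 \left(-155 - \left(\frac{10}{-10 + 2} + 5 \left(-16\right) \frac{1}{-3}\right)\right) = - 293 \left(-155 - \left(- \frac{5}{4} + 5 \left(-16\right) \left(- \frac{1}{3}\right)\right)\right) = - 293 \left(-155 - \frac{305}{12}\right) = \left(-293\right) \left(- \frac{2165}{12}\right) = \frac{634345}{12}$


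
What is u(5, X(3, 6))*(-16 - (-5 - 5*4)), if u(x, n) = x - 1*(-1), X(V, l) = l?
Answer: 54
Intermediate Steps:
u(x, n) = 1 + x (u(x, n) = x + 1 = 1 + x)
u(5, X(3, 6))*(-16 - (-5 - 5*4)) = (1 + 5)*(-16 - (-5 - 5*4)) = 6*(-16 - (-5 - 20)) = 6*(-16 - 1*(-25)) = 6*(-16 + 25) = 6*9 = 54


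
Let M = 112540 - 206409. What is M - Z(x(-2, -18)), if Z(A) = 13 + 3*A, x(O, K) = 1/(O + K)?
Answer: -1877637/20 ≈ -93882.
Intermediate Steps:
x(O, K) = 1/(K + O)
M = -93869
M - Z(x(-2, -18)) = -93869 - (13 + 3/(-18 - 2)) = -93869 - (13 + 3/(-20)) = -93869 - (13 + 3*(-1/20)) = -93869 - (13 - 3/20) = -93869 - 1*257/20 = -93869 - 257/20 = -1877637/20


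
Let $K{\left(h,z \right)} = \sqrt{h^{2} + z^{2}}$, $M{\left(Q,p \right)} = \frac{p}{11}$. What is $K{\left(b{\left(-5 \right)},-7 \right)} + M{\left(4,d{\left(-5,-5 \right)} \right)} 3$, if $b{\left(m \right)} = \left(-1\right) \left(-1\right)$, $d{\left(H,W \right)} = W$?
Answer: $- \frac{15}{11} + 5 \sqrt{2} \approx 5.7074$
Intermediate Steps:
$M{\left(Q,p \right)} = \frac{p}{11}$ ($M{\left(Q,p \right)} = p \frac{1}{11} = \frac{p}{11}$)
$b{\left(m \right)} = 1$
$K{\left(b{\left(-5 \right)},-7 \right)} + M{\left(4,d{\left(-5,-5 \right)} \right)} 3 = \sqrt{1^{2} + \left(-7\right)^{2}} + \frac{1}{11} \left(-5\right) 3 = \sqrt{1 + 49} - \frac{15}{11} = \sqrt{50} - \frac{15}{11} = 5 \sqrt{2} - \frac{15}{11} = - \frac{15}{11} + 5 \sqrt{2}$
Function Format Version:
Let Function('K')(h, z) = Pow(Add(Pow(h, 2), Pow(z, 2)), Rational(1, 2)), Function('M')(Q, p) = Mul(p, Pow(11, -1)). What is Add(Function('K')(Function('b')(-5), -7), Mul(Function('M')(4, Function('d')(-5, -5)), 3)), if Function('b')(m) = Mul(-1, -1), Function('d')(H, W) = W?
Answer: Add(Rational(-15, 11), Mul(5, Pow(2, Rational(1, 2)))) ≈ 5.7074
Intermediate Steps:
Function('M')(Q, p) = Mul(Rational(1, 11), p) (Function('M')(Q, p) = Mul(p, Rational(1, 11)) = Mul(Rational(1, 11), p))
Function('b')(m) = 1
Add(Function('K')(Function('b')(-5), -7), Mul(Function('M')(4, Function('d')(-5, -5)), 3)) = Add(Pow(Add(Pow(1, 2), Pow(-7, 2)), Rational(1, 2)), Mul(Mul(Rational(1, 11), -5), 3)) = Add(Pow(Add(1, 49), Rational(1, 2)), Mul(Rational(-5, 11), 3)) = Add(Pow(50, Rational(1, 2)), Rational(-15, 11)) = Add(Mul(5, Pow(2, Rational(1, 2))), Rational(-15, 11)) = Add(Rational(-15, 11), Mul(5, Pow(2, Rational(1, 2))))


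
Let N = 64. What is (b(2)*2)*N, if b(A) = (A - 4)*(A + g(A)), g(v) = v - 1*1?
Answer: -768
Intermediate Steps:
g(v) = -1 + v (g(v) = v - 1 = -1 + v)
b(A) = (-1 + 2*A)*(-4 + A) (b(A) = (A - 4)*(A + (-1 + A)) = (-4 + A)*(-1 + 2*A) = (-1 + 2*A)*(-4 + A))
(b(2)*2)*N = ((4 - 9*2 + 2*2**2)*2)*64 = ((4 - 18 + 2*4)*2)*64 = ((4 - 18 + 8)*2)*64 = -6*2*64 = -12*64 = -768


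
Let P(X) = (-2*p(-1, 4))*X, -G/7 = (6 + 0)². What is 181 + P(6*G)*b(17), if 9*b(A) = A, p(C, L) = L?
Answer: 23029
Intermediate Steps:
G = -252 (G = -7*(6 + 0)² = -7*6² = -7*36 = -252)
P(X) = -8*X (P(X) = (-2*4)*X = -8*X)
b(A) = A/9
181 + P(6*G)*b(17) = 181 + (-48*(-252))*((⅑)*17) = 181 - 8*(-1512)*(17/9) = 181 + 12096*(17/9) = 181 + 22848 = 23029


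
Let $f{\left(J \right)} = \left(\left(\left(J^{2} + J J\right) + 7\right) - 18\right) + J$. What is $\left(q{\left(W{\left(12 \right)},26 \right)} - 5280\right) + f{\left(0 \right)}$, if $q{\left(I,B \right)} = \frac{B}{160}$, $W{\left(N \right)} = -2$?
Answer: $- \frac{423267}{80} \approx -5290.8$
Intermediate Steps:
$q{\left(I,B \right)} = \frac{B}{160}$ ($q{\left(I,B \right)} = B \frac{1}{160} = \frac{B}{160}$)
$f{\left(J \right)} = -11 + J + 2 J^{2}$ ($f{\left(J \right)} = \left(\left(\left(J^{2} + J^{2}\right) + 7\right) - 18\right) + J = \left(\left(2 J^{2} + 7\right) - 18\right) + J = \left(\left(7 + 2 J^{2}\right) - 18\right) + J = \left(-11 + 2 J^{2}\right) + J = -11 + J + 2 J^{2}$)
$\left(q{\left(W{\left(12 \right)},26 \right)} - 5280\right) + f{\left(0 \right)} = \left(\frac{1}{160} \cdot 26 - 5280\right) + \left(-11 + 0 + 2 \cdot 0^{2}\right) = \left(\frac{13}{80} - 5280\right) + \left(-11 + 0 + 2 \cdot 0\right) = - \frac{422387}{80} + \left(-11 + 0 + 0\right) = - \frac{422387}{80} - 11 = - \frac{423267}{80}$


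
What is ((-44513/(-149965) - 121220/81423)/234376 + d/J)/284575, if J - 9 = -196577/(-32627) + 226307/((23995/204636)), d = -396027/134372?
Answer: -14297404479207526098127577/615286587399426657927760517278128000 ≈ -2.3237e-11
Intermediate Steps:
d = -396027/134372 (d = -396027*1/134372 = -396027/134372 ≈ -2.9472)
J = 1510986379543904/782884865 (J = 9 + (-196577/(-32627) + 226307/((23995/204636))) = 9 + (-196577*(-1/32627) + 226307/((23995*(1/204636)))) = 9 + (196577/32627 + 226307/(23995/204636)) = 9 + (196577/32627 + 226307*(204636/23995)) = 9 + (196577/32627 + 46310559252/23995) = 9 + 1510979333580119/782884865 = 1510986379543904/782884865 ≈ 1.9300e+6)
((-44513/(-149965) - 121220/81423)/234376 + d/J)/284575 = ((-44513/(-149965) - 121220/81423)/234376 - 396027/(134372*1510986379543904/782884865))/284575 = ((-44513*(-1/149965) - 121220*1/81423)*(1/234376) - 396027/134372*782884865/1510986379543904)*(1/284575) = ((44513/149965 - 121220/81423)*(1/234376) - 9229409235/6043945518175616)*(1/284575) = (-14554375301/12210600195*1/234376 - 9229409235/6043945518175616)*(1/284575) = (-14554375301/2861871631303320 - 9229409235/6043945518175616)*(1/284575) = -14297404479207526098127577/2162124527451204982615340480640*1/284575 = -14297404479207526098127577/615286587399426657927760517278128000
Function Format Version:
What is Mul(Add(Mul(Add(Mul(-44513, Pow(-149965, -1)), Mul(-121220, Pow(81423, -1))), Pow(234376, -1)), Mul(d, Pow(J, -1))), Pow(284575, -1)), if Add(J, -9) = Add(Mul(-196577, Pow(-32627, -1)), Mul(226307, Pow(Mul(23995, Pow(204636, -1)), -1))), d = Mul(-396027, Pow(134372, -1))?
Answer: Rational(-14297404479207526098127577, 615286587399426657927760517278128000) ≈ -2.3237e-11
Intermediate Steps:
d = Rational(-396027, 134372) (d = Mul(-396027, Rational(1, 134372)) = Rational(-396027, 134372) ≈ -2.9472)
J = Rational(1510986379543904, 782884865) (J = Add(9, Add(Mul(-196577, Pow(-32627, -1)), Mul(226307, Pow(Mul(23995, Pow(204636, -1)), -1)))) = Add(9, Add(Mul(-196577, Rational(-1, 32627)), Mul(226307, Pow(Mul(23995, Rational(1, 204636)), -1)))) = Add(9, Add(Rational(196577, 32627), Mul(226307, Pow(Rational(23995, 204636), -1)))) = Add(9, Add(Rational(196577, 32627), Mul(226307, Rational(204636, 23995)))) = Add(9, Add(Rational(196577, 32627), Rational(46310559252, 23995))) = Add(9, Rational(1510979333580119, 782884865)) = Rational(1510986379543904, 782884865) ≈ 1.9300e+6)
Mul(Add(Mul(Add(Mul(-44513, Pow(-149965, -1)), Mul(-121220, Pow(81423, -1))), Pow(234376, -1)), Mul(d, Pow(J, -1))), Pow(284575, -1)) = Mul(Add(Mul(Add(Mul(-44513, Pow(-149965, -1)), Mul(-121220, Pow(81423, -1))), Pow(234376, -1)), Mul(Rational(-396027, 134372), Pow(Rational(1510986379543904, 782884865), -1))), Pow(284575, -1)) = Mul(Add(Mul(Add(Mul(-44513, Rational(-1, 149965)), Mul(-121220, Rational(1, 81423))), Rational(1, 234376)), Mul(Rational(-396027, 134372), Rational(782884865, 1510986379543904))), Rational(1, 284575)) = Mul(Add(Mul(Add(Rational(44513, 149965), Rational(-121220, 81423)), Rational(1, 234376)), Rational(-9229409235, 6043945518175616)), Rational(1, 284575)) = Mul(Add(Mul(Rational(-14554375301, 12210600195), Rational(1, 234376)), Rational(-9229409235, 6043945518175616)), Rational(1, 284575)) = Mul(Add(Rational(-14554375301, 2861871631303320), Rational(-9229409235, 6043945518175616)), Rational(1, 284575)) = Mul(Rational(-14297404479207526098127577, 2162124527451204982615340480640), Rational(1, 284575)) = Rational(-14297404479207526098127577, 615286587399426657927760517278128000)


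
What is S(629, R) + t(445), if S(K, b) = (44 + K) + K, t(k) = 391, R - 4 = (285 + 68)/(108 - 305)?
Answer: 1693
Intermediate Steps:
R = 435/197 (R = 4 + (285 + 68)/(108 - 305) = 4 + 353/(-197) = 4 + 353*(-1/197) = 4 - 353/197 = 435/197 ≈ 2.2081)
S(K, b) = 44 + 2*K
S(629, R) + t(445) = (44 + 2*629) + 391 = (44 + 1258) + 391 = 1302 + 391 = 1693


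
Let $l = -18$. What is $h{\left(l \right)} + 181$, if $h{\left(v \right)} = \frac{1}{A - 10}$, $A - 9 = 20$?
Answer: $\frac{3440}{19} \approx 181.05$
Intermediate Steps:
$A = 29$ ($A = 9 + 20 = 29$)
$h{\left(v \right)} = \frac{1}{19}$ ($h{\left(v \right)} = \frac{1}{29 - 10} = \frac{1}{19}$)
$h{\left(l \right)} + 181 = \frac{1}{19} + 181 = \frac{3440}{19}$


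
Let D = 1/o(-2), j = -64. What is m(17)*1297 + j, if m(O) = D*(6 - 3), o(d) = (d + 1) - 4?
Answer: -4211/5 ≈ -842.20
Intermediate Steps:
o(d) = -3 + d (o(d) = (1 + d) - 4 = -3 + d)
D = -⅕ (D = 1/(-3 - 2) = 1/(-5) = -⅕ ≈ -0.20000)
m(O) = -⅗ (m(O) = -(6 - 3)/5 = -⅕*3 = -⅗)
m(17)*1297 + j = -⅗*1297 - 64 = -3891/5 - 64 = -4211/5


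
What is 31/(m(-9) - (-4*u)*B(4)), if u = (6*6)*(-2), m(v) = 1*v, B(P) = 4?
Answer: -31/1161 ≈ -0.026701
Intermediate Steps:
m(v) = v
u = -72 (u = 36*(-2) = -72)
31/(m(-9) - (-4*u)*B(4)) = 31/(-9 - (-4*(-72))*4) = 31/(-9 - 288*4) = 31/(-9 - 1*1152) = 31/(-9 - 1152) = 31/(-1161) = -1/1161*31 = -31/1161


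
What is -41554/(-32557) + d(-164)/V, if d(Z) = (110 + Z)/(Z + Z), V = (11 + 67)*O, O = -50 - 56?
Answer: 18781450123/14715243088 ≈ 1.2763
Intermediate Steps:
O = -106
V = -8268 (V = (11 + 67)*(-106) = 78*(-106) = -8268)
d(Z) = (110 + Z)/(2*Z) (d(Z) = (110 + Z)/((2*Z)) = (110 + Z)*(1/(2*Z)) = (110 + Z)/(2*Z))
-41554/(-32557) + d(-164)/V = -41554/(-32557) + ((½)*(110 - 164)/(-164))/(-8268) = -41554*(-1/32557) + ((½)*(-1/164)*(-54))*(-1/8268) = 41554/32557 + (27/164)*(-1/8268) = 41554/32557 - 9/451984 = 18781450123/14715243088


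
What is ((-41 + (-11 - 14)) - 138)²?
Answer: 41616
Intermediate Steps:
((-41 + (-11 - 14)) - 138)² = ((-41 - 25) - 138)² = (-66 - 138)² = (-204)² = 41616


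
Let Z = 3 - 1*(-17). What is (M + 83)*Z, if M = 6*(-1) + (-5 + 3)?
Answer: 1500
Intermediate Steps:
M = -8 (M = -6 - 2 = -8)
Z = 20 (Z = 3 + 17 = 20)
(M + 83)*Z = (-8 + 83)*20 = 75*20 = 1500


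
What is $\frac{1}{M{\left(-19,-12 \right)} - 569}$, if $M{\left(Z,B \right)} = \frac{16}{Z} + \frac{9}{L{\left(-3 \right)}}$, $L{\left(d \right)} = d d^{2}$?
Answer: $- \frac{57}{32500} \approx -0.0017538$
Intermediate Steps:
$L{\left(d \right)} = d^{3}$
$M{\left(Z,B \right)} = - \frac{1}{3} + \frac{16}{Z}$ ($M{\left(Z,B \right)} = \frac{16}{Z} + \frac{9}{\left(-3\right)^{3}} = \frac{16}{Z} + \frac{9}{-27} = \frac{16}{Z} + 9 \left(- \frac{1}{27}\right) = \frac{16}{Z} - \frac{1}{3} = - \frac{1}{3} + \frac{16}{Z}$)
$\frac{1}{M{\left(-19,-12 \right)} - 569} = \frac{1}{\frac{48 - -19}{3 \left(-19\right)} - 569} = \frac{1}{\frac{1}{3} \left(- \frac{1}{19}\right) \left(48 + 19\right) - 569} = \frac{1}{\frac{1}{3} \left(- \frac{1}{19}\right) 67 - 569} = \frac{1}{- \frac{67}{57} - 569} = \frac{1}{- \frac{32500}{57}} = - \frac{57}{32500}$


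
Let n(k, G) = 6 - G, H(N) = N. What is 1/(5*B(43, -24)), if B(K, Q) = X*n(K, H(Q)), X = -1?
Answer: -1/150 ≈ -0.0066667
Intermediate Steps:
B(K, Q) = -6 + Q (B(K, Q) = -(6 - Q) = -6 + Q)
1/(5*B(43, -24)) = 1/(5*(-6 - 24)) = 1/(5*(-30)) = 1/(-150) = -1/150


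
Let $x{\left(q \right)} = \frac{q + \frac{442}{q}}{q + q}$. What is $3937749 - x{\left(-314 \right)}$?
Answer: $\frac{388246250885}{98596} \approx 3.9377 \cdot 10^{6}$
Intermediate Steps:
$x{\left(q \right)} = \frac{q + \frac{442}{q}}{2 q}$
$3937749 - x{\left(-314 \right)} = 3937749 - \left(\frac{1}{2} + \frac{221}{98596}\right) = 3937749 - \frac{49519}{98596} = \frac{388246250885}{98596}$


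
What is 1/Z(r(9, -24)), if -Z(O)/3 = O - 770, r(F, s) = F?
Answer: 1/2283 ≈ 0.00043802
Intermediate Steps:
Z(O) = 2310 - 3*O (Z(O) = -3*(O - 770) = -3*(-770 + O) = 2310 - 3*O)
1/Z(r(9, -24)) = 1/(2310 - 3*9) = 1/(2310 - 27) = 1/2283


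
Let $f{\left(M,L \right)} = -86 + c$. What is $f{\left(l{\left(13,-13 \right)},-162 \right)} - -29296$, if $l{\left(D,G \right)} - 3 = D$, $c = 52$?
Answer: $29262$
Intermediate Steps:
$l{\left(D,G \right)} = 3 + D$
$f{\left(M,L \right)} = -34$ ($f{\left(M,L \right)} = -86 + 52 = -34$)
$f{\left(l{\left(13,-13 \right)},-162 \right)} - -29296 = -34 - -29296 = -34 + 29296 = 29262$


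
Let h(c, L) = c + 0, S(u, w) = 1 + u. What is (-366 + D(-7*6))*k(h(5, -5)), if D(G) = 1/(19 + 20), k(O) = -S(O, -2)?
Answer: 28546/13 ≈ 2195.8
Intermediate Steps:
h(c, L) = c
k(O) = -1 - O (k(O) = -(1 + O) = -1 - O)
D(G) = 1/39
(-366 + D(-7*6))*k(h(5, -5)) = (-366 + 1/39)*(-1 - 1*5) = -14273*(-1 - 5)/39 = -14273/39*(-6) = 28546/13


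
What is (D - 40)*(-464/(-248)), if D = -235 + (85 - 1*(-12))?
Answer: -10324/31 ≈ -333.03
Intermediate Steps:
D = -138 (D = -235 + (85 + 12) = -235 + 97 = -138)
(D - 40)*(-464/(-248)) = (-138 - 40)*(-464/(-248)) = -(-82592)*(-1)/248 = -178*58/31 = -10324/31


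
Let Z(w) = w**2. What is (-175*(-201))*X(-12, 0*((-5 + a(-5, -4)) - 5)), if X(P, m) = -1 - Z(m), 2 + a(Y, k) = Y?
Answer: -35175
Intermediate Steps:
a(Y, k) = -2 + Y
X(P, m) = -1 - m**2
(-175*(-201))*X(-12, 0*((-5 + a(-5, -4)) - 5)) = (-175*(-201))*(-1 - (0*((-5 + (-2 - 5)) - 5))**2) = 35175*(-1 - (0*((-5 - 7) - 5))**2) = 35175*(-1 - (0*(-12 - 5))**2) = 35175*(-1 - (0*(-17))**2) = 35175*(-1 - 1*0**2) = 35175*(-1 - 1*0) = 35175*(-1 + 0) = 35175*(-1) = -35175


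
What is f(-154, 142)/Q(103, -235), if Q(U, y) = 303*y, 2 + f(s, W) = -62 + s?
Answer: 218/71205 ≈ 0.0030616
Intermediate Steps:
f(s, W) = -64 + s (f(s, W) = -2 + (-62 + s) = -64 + s)
f(-154, 142)/Q(103, -235) = (-64 - 154)/((303*(-235))) = -218/(-71205) = -218*(-1/71205) = 218/71205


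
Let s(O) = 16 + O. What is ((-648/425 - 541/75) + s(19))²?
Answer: 1121178256/1625625 ≈ 689.69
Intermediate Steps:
((-648/425 - 541/75) + s(19))² = ((-648/425 - 541/75) + (16 + 19))² = ((-648*1/425 - 541*1/75) + 35)² = ((-648/425 - 541/75) + 35)² = (-11141/1275 + 35)² = (33484/1275)² = 1121178256/1625625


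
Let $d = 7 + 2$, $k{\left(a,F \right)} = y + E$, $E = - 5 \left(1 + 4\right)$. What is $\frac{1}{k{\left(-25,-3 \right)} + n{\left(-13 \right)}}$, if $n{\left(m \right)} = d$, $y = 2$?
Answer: $- \frac{1}{14} \approx -0.071429$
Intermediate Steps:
$E = -25$ ($E = \left(-5\right) 5 = -25$)
$k{\left(a,F \right)} = -23$ ($k{\left(a,F \right)} = 2 - 25 = -23$)
$d = 9$
$n{\left(m \right)} = 9$
$\frac{1}{k{\left(-25,-3 \right)} + n{\left(-13 \right)}} = \frac{1}{-23 + 9} = \frac{1}{-14} = - \frac{1}{14}$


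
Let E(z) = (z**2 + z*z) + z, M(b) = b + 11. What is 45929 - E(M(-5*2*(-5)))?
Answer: 38426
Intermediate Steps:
M(b) = 11 + b
E(z) = z + 2*z**2 (E(z) = (z**2 + z**2) + z = 2*z**2 + z = z + 2*z**2)
45929 - E(M(-5*2*(-5))) = 45929 - (11 - 5*2*(-5))*(1 + 2*(11 - 5*2*(-5))) = 45929 - (11 - 10*(-5))*(1 + 2*(11 - 10*(-5))) = 45929 - (11 + 50)*(1 + 2*(11 + 50)) = 45929 - 61*(1 + 2*61) = 45929 - 61*(1 + 122) = 45929 - 61*123 = 45929 - 1*7503 = 45929 - 7503 = 38426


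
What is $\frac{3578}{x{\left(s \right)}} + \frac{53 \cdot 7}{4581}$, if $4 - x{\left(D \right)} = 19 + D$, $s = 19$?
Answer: $- \frac{8189102}{77877} \approx -105.15$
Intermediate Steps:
$x{\left(D \right)} = -15 - D$ ($x{\left(D \right)} = 4 - \left(19 + D\right) = -15 - D$)
$\frac{3578}{x{\left(s \right)}} + \frac{53 \cdot 7}{4581} = \frac{3578}{-15 - 19} + \frac{53 \cdot 7}{4581} = \frac{3578}{-15 - 19} + 371 \cdot \frac{1}{4581} = \frac{3578}{-34} + \frac{371}{4581} = 3578 \left(- \frac{1}{34}\right) + \frac{371}{4581} = - \frac{1789}{17} + \frac{371}{4581} = - \frac{8189102}{77877}$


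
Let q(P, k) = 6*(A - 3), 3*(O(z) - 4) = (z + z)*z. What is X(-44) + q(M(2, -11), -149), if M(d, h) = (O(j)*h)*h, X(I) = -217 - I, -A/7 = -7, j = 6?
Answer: 103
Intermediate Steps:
A = 49 (A = -7*(-7) = 49)
O(z) = 4 + 2*z**2/3 (O(z) = 4 + ((z + z)*z)/3 = 4 + ((2*z)*z)/3 = 4 + (2*z**2)/3 = 4 + 2*z**2/3)
M(d, h) = 28*h**2 (M(d, h) = ((4 + (2/3)*6**2)*h)*h = ((4 + (2/3)*36)*h)*h = ((4 + 24)*h)*h = (28*h)*h = 28*h**2)
q(P, k) = 276 (q(P, k) = 6*(49 - 3) = 6*46 = 276)
X(-44) + q(M(2, -11), -149) = (-217 - 1*(-44)) + 276 = (-217 + 44) + 276 = -173 + 276 = 103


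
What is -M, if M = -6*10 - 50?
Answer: 110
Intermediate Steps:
M = -110 (M = -60 - 50 = -110)
-M = -1*(-110) = 110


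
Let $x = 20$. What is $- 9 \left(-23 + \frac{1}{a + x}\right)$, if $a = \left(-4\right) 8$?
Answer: $\frac{831}{4} \approx 207.75$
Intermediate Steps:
$a = -32$
$- 9 \left(-23 + \frac{1}{a + x}\right) = - 9 \left(-23 + \frac{1}{-32 + 20}\right) = - 9 \left(-23 + \frac{1}{-12}\right) = - 9 \left(-23 - \frac{1}{12}\right) = \left(-9\right) \left(- \frac{277}{12}\right) = \frac{831}{4}$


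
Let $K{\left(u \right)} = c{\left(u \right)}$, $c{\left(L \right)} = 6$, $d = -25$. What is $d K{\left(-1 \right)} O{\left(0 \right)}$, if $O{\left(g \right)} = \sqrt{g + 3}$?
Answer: $- 150 \sqrt{3} \approx -259.81$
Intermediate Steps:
$K{\left(u \right)} = 6$
$O{\left(g \right)} = \sqrt{3 + g}$
$d K{\left(-1 \right)} O{\left(0 \right)} = \left(-25\right) 6 \sqrt{3 + 0} = - 150 \sqrt{3}$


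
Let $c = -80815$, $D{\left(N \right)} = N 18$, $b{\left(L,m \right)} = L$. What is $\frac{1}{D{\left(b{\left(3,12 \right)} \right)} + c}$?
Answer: $- \frac{1}{80761} \approx -1.2382 \cdot 10^{-5}$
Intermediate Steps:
$D{\left(N \right)} = 18 N$
$\frac{1}{D{\left(b{\left(3,12 \right)} \right)} + c} = \frac{1}{18 \cdot 3 - 80815} = \frac{1}{54 - 80815} = \frac{1}{-80761} = - \frac{1}{80761}$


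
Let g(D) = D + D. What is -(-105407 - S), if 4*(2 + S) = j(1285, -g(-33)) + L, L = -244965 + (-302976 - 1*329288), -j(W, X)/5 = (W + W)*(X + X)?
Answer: -2151809/4 ≈ -5.3795e+5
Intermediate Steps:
g(D) = 2*D
j(W, X) = -20*W*X (j(W, X) = -5*(W + W)*(X + X) = -5*2*W*2*X = -20*W*X)
L = -877229 (L = -244965 + (-302976 - 329288) = -244965 - 632264 = -877229)
S = -2573437/4 (S = -2 + (-20*1285*(-2*(-33)) - 877229)/4 = -2 + (-20*1285*(-1*(-66)) - 877229)/4 = -2 + (-20*1285*66 - 877229)/4 = -2 + (-1696200 - 877229)/4 = -2 + (¼)*(-2573429) = -2 - 2573429/4 = -2573437/4 ≈ -6.4336e+5)
-(-105407 - S) = -(-105407 - 1*(-2573437/4)) = -(-105407 + 2573437/4) = -1*2151809/4 = -2151809/4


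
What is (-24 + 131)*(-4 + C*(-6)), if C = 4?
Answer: -2996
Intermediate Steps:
(-24 + 131)*(-4 + C*(-6)) = (-24 + 131)*(-4 + 4*(-6)) = 107*(-4 - 24) = 107*(-28) = -2996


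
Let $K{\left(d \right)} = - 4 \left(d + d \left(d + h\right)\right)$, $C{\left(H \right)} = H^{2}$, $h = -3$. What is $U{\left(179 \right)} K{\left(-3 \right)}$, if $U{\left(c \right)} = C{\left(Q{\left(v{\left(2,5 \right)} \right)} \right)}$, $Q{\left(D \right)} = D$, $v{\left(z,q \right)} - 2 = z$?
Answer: $-960$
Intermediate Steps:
$v{\left(z,q \right)} = 2 + z$
$U{\left(c \right)} = 16$ ($U{\left(c \right)} = \left(2 + 2\right)^{2} = 4^{2} = 16$)
$K{\left(d \right)} = - 4 d - 4 d \left(-3 + d\right)$ ($K{\left(d \right)} = - 4 \left(d + d \left(d - 3\right)\right) = - 4 \left(d + d \left(-3 + d\right)\right) = - 4 d - 4 d \left(-3 + d\right)$)
$U{\left(179 \right)} K{\left(-3 \right)} = 16 \cdot 4 \left(-3\right) \left(2 - -3\right) = 16 \cdot 4 \left(-3\right) \left(2 + 3\right) = 16 \cdot 4 \left(-3\right) 5 = 16 \left(-60\right) = -960$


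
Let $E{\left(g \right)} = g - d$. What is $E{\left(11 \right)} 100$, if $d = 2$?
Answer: $900$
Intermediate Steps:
$E{\left(g \right)} = -2 + g$ ($E{\left(g \right)} = g - 2 = -2 + g$)
$E{\left(11 \right)} 100 = \left(-2 + 11\right) 100 = 9 \cdot 100 = 900$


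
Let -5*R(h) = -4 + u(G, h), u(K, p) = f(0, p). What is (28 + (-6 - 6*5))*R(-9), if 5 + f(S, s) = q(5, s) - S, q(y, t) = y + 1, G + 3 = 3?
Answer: -24/5 ≈ -4.8000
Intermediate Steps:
G = 0 (G = -3 + 3 = 0)
q(y, t) = 1 + y
f(S, s) = 1 - S (f(S, s) = -5 + ((1 + 5) - S) = -5 + (6 - S) = 1 - S)
u(K, p) = 1 (u(K, p) = 1 - 1*0 = 1 + 0 = 1)
R(h) = ⅗ (R(h) = -(-4 + 1)/5 = -⅕*(-3) = ⅗)
(28 + (-6 - 6*5))*R(-9) = (28 + (-6 - 6*5))*(⅗) = (28 + (-6 - 30))*(⅗) = (28 - 36)*(⅗) = -8*⅗ = -24/5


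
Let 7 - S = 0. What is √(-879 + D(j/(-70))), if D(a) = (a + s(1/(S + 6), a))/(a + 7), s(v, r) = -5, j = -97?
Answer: I*√303024662/587 ≈ 29.655*I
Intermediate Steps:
S = 7 (S = 7 - 1*0 = 7 + 0 = 7)
D(a) = (-5 + a)/(7 + a) (D(a) = (a - 5)/(a + 7) = (-5 + a)/(7 + a))
√(-879 + D(j/(-70))) = √(-879 + (-5 - 97/(-70))/(7 - 97/(-70))) = √(-879 + (-5 - 97*(-1/70))/(7 - 97*(-1/70))) = √(-879 + (-5 + 97/70)/(7 + 97/70)) = √(-879 - 253/70/(587/70)) = √(-879 + (70/587)*(-253/70)) = √(-879 - 253/587) = √(-516226/587) = I*√303024662/587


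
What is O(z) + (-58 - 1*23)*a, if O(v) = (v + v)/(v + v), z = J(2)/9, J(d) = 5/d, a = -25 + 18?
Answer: 568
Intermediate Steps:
a = -7
z = 5/18 (z = (5/2)/9 = (5*(½))*(⅑) = (5/2)*(⅑) = 5/18 ≈ 0.27778)
O(v) = 1 (O(v) = (2*v)/((2*v)) = (2*v)*(1/(2*v)) = 1)
O(z) + (-58 - 1*23)*a = 1 + (-58 - 1*23)*(-7) = 1 + (-58 - 23)*(-7) = 1 - 81*(-7) = 1 + 567 = 568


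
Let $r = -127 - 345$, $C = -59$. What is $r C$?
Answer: $27848$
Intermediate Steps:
$r = -472$
$r C = \left(-472\right) \left(-59\right) = 27848$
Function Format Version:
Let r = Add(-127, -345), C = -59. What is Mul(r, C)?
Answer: 27848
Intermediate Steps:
r = -472
Mul(r, C) = Mul(-472, -59) = 27848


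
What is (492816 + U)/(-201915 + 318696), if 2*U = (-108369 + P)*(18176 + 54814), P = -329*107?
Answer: -1746389108/38927 ≈ -44863.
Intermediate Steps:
P = -35203
U = -5239660140 (U = ((-108369 - 35203)*(18176 + 54814))/2 = (-143572*72990)/2 = (1/2)*(-10479320280) = -5239660140)
(492816 + U)/(-201915 + 318696) = (492816 - 5239660140)/(-201915 + 318696) = -5239167324/116781 = -5239167324*1/116781 = -1746389108/38927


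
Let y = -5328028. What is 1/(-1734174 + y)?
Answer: -1/7062202 ≈ -1.4160e-7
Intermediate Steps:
1/(-1734174 + y) = 1/(-1734174 - 5328028) = 1/(-7062202) = -1/7062202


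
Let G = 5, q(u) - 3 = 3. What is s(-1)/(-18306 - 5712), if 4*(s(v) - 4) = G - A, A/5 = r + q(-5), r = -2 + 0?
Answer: -1/96072 ≈ -1.0409e-5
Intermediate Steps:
q(u) = 6 (q(u) = 3 + 3 = 6)
r = -2
A = 20 (A = 5*(-2 + 6) = 5*4 = 20)
s(v) = ¼ (s(v) = 4 + (5 - 1*20)/4 = 4 + (5 - 20)/4 = 4 + (¼)*(-15) = 4 - 15/4 = ¼)
s(-1)/(-18306 - 5712) = 1/(4*(-18306 - 5712)) = (¼)/(-24018) = (¼)*(-1/24018) = -1/96072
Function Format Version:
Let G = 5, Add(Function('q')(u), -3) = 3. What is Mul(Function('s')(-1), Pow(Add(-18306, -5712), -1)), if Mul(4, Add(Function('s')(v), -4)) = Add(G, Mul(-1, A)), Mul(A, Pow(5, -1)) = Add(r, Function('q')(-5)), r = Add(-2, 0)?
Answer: Rational(-1, 96072) ≈ -1.0409e-5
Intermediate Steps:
Function('q')(u) = 6 (Function('q')(u) = Add(3, 3) = 6)
r = -2
A = 20 (A = Mul(5, Add(-2, 6)) = Mul(5, 4) = 20)
Function('s')(v) = Rational(1, 4) (Function('s')(v) = Add(4, Mul(Rational(1, 4), Add(5, Mul(-1, 20)))) = Add(4, Mul(Rational(1, 4), Add(5, -20))) = Add(4, Mul(Rational(1, 4), -15)) = Add(4, Rational(-15, 4)) = Rational(1, 4))
Mul(Function('s')(-1), Pow(Add(-18306, -5712), -1)) = Mul(Rational(1, 4), Pow(Add(-18306, -5712), -1)) = Mul(Rational(1, 4), Pow(-24018, -1)) = Mul(Rational(1, 4), Rational(-1, 24018)) = Rational(-1, 96072)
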